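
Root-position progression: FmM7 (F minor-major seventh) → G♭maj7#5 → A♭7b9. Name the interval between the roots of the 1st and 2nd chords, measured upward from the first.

minor second

The roots are F and G♭.
2 letter names make it a second; at 1 semitone (a half step narrower than major) the quality is minor.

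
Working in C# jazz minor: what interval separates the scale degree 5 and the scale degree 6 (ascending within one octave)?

major second

C# melodic minor: C# D# E F# G# A# B#.
Scale degree 5 = G#; 6th degree = A#.
From G# to A# is 2 semitones, exactly the major second.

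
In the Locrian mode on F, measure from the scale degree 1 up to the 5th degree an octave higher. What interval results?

F locrian: F G♭ A♭ B♭ C♭ D♭ E♭.
That puts F below C♭.
F up to C♭ is 18 semitones, a half step narrower than a perfect twelfth, so the interval is diminished.

diminished twelfth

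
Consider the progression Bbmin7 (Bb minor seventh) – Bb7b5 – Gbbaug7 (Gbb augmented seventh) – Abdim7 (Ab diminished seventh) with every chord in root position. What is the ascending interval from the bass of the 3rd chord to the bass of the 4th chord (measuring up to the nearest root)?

augmented second

The roots are Gbb and Ab.
Gbb up to Ab is 3 semitones, a half step wider than a major second, so the interval is augmented.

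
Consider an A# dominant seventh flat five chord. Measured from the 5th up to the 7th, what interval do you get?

A#7b5 is spelled A#-C##-E-G#.
The 5th is E and the 7th is G#.
Counting 3 letters and 4 half steps from E gives a major third.

M3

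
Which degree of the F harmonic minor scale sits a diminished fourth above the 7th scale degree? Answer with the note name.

Ab

The scale is F G A♭ B♭ C D♭ E.
The 7th scale degree is E; a diminished fourth above that is A♭ — scale degree 3.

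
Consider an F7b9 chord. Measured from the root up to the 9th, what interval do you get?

minor 9th

F dominant seventh flat nine: F-A-C-Eb-Gb.
That puts F below Gb.
From F to Gb: 13 semitones over a ninth = minor.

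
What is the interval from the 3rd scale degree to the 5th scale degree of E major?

minor third

The scale runs E F# G# A B C# D#.
That puts G# below B.
3 letter names make it a third; at 3 semitones (a half step narrower than major) the quality is minor.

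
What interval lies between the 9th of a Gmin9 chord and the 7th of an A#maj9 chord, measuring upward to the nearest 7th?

A7

The 9th of Gmin9 is A; the 7th of A#maj9 is G##.
From A to G##: 12 semitones over a seventh = augmented.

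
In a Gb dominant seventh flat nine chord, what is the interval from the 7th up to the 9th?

minor third

Gb7b9 (Gb dominant seventh flat nine) is spelled Gb Bb Db Fb Abb.
So we need the interval from Fb up to Abb.
From Fb to Abb: 3 semitones over a third = minor.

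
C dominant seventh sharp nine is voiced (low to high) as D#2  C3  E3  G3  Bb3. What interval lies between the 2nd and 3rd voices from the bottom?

major third

Those voices are C3 and E3.
From C to E is 4 semitones, exactly the major third.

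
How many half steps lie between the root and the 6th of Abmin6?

9

Ab minor sixth is spelled Ab Cb Eb F.
Ab to F is a major sixth: 9 semitones.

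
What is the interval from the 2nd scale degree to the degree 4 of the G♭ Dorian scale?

minor third

The scale runs G♭ A♭ B𝄫 C♭ D♭ E♭ F♭.
So we need the interval from A♭ up to C♭.
From A♭ to C♭: 3 semitones over a third = minor.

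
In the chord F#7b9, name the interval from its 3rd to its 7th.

Spelling the chord: F# A# C# E G.
So we need the interval from A# up to E.
A# up to E is 6 semitones, a half step narrower than a perfect fifth, so the interval is diminished.

diminished 5th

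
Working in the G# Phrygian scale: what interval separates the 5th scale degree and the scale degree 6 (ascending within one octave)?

minor second

The scale runs G# A B C# D# E F#.
5th scale degree = D#; scale degree 6 = E.
From D# to E: 1 semitone over a second = minor.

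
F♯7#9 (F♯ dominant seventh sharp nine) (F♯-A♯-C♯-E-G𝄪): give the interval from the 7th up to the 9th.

augmented third

That puts E below G𝄪.
3 letter names make it a third; at 5 semitones (a half step wider than major) the quality is augmented.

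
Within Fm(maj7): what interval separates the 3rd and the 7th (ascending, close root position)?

The chord tones of Fm(maj7) are F Ab C E.
The 3rd is Ab and the 7th is E.
5 letter names make it a fifth; at 8 semitones (a half step wider than perfect) the quality is augmented.

augmented fifth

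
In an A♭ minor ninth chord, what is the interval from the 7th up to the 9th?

A♭ minor ninth: A♭ C♭ E♭ G♭ B♭.
The 7th is G♭ and the 9th is B♭.
Counting 3 letters and 4 half steps from G♭ gives a major third.

major third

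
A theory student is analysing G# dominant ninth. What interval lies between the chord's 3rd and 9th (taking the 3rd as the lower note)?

minor seventh

The chord tones of G#9 are G#–B#–D#–F#–A#.
So we need the interval from B# up to A#.
From B# to A#: 10 semitones over a seventh = minor.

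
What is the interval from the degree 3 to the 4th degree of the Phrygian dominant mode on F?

F phrygian dominant: F G♭ A B♭ C D♭ E♭.
That puts A below B♭.
2 letter names make it a second; at 1 semitone (a half step narrower than major) the quality is minor.

minor second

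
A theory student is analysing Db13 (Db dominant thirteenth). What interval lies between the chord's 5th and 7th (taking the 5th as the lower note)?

minor 3rd

Db dominant thirteenth: Db, F, Ab, Cb, Eb, Bb.
The 5th is Ab and the 7th is Cb.
From Ab to Cb: 3 semitones over a third = minor.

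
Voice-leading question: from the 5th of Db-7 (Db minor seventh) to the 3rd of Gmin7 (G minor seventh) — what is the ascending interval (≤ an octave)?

M2

The 5th of Db-7 (Db minor seventh) is Ab; the 3rd of Gmin7 (G minor seventh) is Bb.
Ab up to Bb spans 2 letter names and 2 semitones — a major second.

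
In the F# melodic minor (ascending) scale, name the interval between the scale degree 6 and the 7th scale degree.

major second

F# melodic minor: F# G# A B C# D# E#.
Scale degree 6 = D#; 7th scale degree = E#.
Counting 2 letters and 2 half steps from D# gives a major second.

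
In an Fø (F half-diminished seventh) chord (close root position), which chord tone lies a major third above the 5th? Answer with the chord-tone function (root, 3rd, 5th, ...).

The chord tones of Fm7b5 (F half-diminished seventh) are F-A♭-C♭-E♭.
The 5th is C♭. A major third above C♭ is E♭.
E♭ is the chord's 7th.

7th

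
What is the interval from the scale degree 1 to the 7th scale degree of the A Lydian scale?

major seventh

Spelling the A Lydian scale: A B C♯ D♯ E F♯ G♯.
Scale degree 1 = A; scale degree 7 = G♯.
From A to G♯ is 11 semitones, exactly the major seventh.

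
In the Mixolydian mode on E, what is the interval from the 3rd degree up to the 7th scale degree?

diminished fifth

E mixolydian: E F♯ G♯ A B C♯ D.
So we need the interval from G♯ up to D.
G♯ up to D is 6 semitones, a half step narrower than a perfect fifth, so the interval is diminished.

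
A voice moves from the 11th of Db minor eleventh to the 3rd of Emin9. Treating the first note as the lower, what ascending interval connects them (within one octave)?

augmented 1st

Db minor eleventh has Gb as its 11th, and Emin9 has G as its 3rd.
1 letter names make it a unison; at 1 semitone (a half step wider than perfect) the quality is augmented.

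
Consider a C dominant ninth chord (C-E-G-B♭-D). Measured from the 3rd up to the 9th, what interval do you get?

minor 7th

3rd = E; 9th = D.
E up to D is 10 semitones, a half step narrower than a major seventh, so the interval is minor.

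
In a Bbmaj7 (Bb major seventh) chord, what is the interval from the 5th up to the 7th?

Bbmaj7 is spelled Bb-D-F-A.
5th = F; 7th = A.
Counting 3 letters and 4 half steps from F gives a major third.

major 3rd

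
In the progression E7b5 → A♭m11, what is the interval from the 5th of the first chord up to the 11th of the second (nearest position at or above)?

The 5th of E7b5 is B♭; the 11th of A♭m11 is D♭.
From B♭ to D♭: 3 semitones over a third = minor.

minor third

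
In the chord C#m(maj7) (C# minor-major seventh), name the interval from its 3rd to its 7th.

The chord tones of C#mM7 (C# minor-major seventh) are C#–E–G#–B#.
That puts E below B#.
From E to B#: 8 semitones over a fifth = augmented.

augmented fifth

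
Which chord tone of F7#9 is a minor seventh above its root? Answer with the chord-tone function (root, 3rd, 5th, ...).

The chord tones of F7#9 are F, A, C, E♭, G♯.
The root is F. A minor seventh above F is E♭.
E♭ is the chord's 7th.

7th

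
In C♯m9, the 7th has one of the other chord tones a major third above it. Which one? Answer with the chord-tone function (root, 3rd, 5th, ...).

9th

The chord tones of C♯m9 (C♯ minor ninth) are C♯, E, G♯, B, D♯.
The 7th is B. A major third above B is D♯.
D♯ is the chord's 9th.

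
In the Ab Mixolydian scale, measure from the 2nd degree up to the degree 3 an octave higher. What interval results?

M9

The scale runs Ab Bb C Db Eb F Gb.
The 2nd degree is Bb and the 3rd scale degree (up an octave) is C.
Bb up to C spans 9 letter names and 14 semitones — a major ninth.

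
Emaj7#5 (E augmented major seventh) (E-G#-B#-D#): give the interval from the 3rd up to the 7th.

P5

That puts G# below D#.
Counting 5 letters and 7 half steps from G# gives a perfect fifth.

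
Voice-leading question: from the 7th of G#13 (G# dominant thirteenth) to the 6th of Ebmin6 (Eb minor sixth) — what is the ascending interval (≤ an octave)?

G#13 (G# dominant thirteenth) has F# as its 7th, and Ebmin6 (Eb minor sixth) has C as its 6th.
From F# to C: 6 semitones over a fifth = diminished.

d5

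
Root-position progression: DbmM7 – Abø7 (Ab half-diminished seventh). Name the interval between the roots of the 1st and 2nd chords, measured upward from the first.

The roots are Db and Ab.
From Db to Ab is 7 semitones, exactly the perfect fifth.

perfect fifth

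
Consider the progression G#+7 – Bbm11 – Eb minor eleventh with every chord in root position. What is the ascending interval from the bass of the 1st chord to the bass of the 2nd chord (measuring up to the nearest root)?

The roots are G# and Bb.
3 letter names make it a third; at 2 semitones (a whole step narrower than major) the quality is diminished.

d3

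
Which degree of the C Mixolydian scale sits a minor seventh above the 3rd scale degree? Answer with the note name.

The scale is C D E F G A Bb.
The 3rd scale degree is E; a minor seventh above that is D — scale degree 2.

D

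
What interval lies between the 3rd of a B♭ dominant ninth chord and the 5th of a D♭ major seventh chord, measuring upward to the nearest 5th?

The 3rd of B♭ dominant ninth is D; the 5th of D♭ major seventh is A♭.
From D to A♭: 6 semitones over a fifth = diminished.

d5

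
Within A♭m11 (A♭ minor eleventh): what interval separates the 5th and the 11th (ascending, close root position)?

minor seventh

A♭m11: A♭, C♭, E♭, G♭, B♭, D♭.
The 5th is E♭ and the 11th is D♭.
From E♭ to D♭: 10 semitones over a seventh = minor.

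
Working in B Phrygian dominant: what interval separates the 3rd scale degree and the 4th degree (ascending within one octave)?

Spelling B Phrygian dominant: B C D♯ E F♯ G A.
3rd scale degree = D♯; 4th degree = E.
From D♯ to E: 1 semitone over a second = minor.

minor second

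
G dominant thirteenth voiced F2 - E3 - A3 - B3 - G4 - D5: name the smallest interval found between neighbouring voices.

Adjacent intervals: F2→E3 = major seventh; E3→A3 = perfect fourth; A3→B3 = major second; B3→G4 = minor sixth; G4→D5 = perfect fifth.
The smallest is A3 to B3, a major second (2 semitones).

major 2nd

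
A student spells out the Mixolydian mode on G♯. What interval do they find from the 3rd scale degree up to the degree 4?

minor second

Spelling the Mixolydian mode on G♯: G♯ A♯ B♯ C♯ D♯ E♯ F♯.
3rd scale degree = B♯; 4th scale degree = C♯.
From B♯ to C♯: 1 semitone over a second = minor.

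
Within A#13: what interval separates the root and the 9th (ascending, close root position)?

major 9th

Spelling the chord: A#–C##–E#–G#–B#–F##.
The root is A# and the 9th is B#.
A# up to B# spans 9 letter names and 14 semitones — a major ninth.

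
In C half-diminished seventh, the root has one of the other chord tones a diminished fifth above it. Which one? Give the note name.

Gb

Cø7 (C half-diminished seventh): C E♭ G♭ B♭.
The root is C. A diminished fifth above C is G♭.
G♭ is the chord's 5th.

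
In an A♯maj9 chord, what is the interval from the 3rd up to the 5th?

m3

A♯maj9: A♯, C𝄪, E♯, G𝄪, B♯.
So we need the interval from C𝄪 up to E♯.
3 letter names make it a third; at 3 semitones (a half step narrower than major) the quality is minor.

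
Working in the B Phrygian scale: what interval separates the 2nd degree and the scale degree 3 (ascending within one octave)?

Spelling the B Phrygian scale: B C D E F♯ G A.
The 2nd degree is C and the degree 3 is D.
C up to D spans 2 letter names and 2 semitones — a major second.

major 2nd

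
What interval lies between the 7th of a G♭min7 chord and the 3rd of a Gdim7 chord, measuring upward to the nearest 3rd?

augmented 4th

G♭min7 has F♭ as its 7th, and Gdim7 has B♭ as its 3rd.
F♭ up to B♭ is 6 semitones, a half step wider than a perfect fourth, so the interval is augmented.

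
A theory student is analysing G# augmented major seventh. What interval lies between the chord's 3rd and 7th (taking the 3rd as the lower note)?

perfect fifth

G# augmented major seventh is spelled G# B# D## F##.
That puts B# below F##.
B# up to F## spans 5 letter names and 7 semitones — a perfect fifth.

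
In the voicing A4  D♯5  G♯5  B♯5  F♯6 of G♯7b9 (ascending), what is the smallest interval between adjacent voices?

major third

Adjacent intervals: A4→D♯5 = augmented fourth; D♯5→G♯5 = perfect fourth; G♯5→B♯5 = major third; B♯5→F♯6 = diminished fifth.
The smallest is G♯5 to B♯5, a major third (4 semitones).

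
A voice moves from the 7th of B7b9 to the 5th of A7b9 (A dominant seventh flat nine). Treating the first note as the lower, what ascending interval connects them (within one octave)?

B7b9 has A as its 7th, and A7b9 (A dominant seventh flat nine) has E as its 5th.
From A to E is 7 semitones, exactly the perfect fifth.

P5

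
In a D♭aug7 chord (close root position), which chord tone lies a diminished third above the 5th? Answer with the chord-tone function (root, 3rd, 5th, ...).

7th

D♭+7 (D♭ augmented seventh): D♭ F A C♭.
The 5th is A. A diminished third above A is C♭.
C♭ is the chord's 7th.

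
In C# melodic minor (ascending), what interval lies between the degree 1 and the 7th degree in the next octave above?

major 14th

Spelling C# melodic minor (ascending): C# D# E F# G# A# B#.
So we need the interval from C# up to B#.
C# up to B# spans 14 letter names and 23 semitones — a major fourteenth.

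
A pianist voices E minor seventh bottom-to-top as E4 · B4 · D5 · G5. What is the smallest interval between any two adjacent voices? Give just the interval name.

Adjacent intervals: E4→B4 = perfect fifth; B4→D5 = minor third; D5→G5 = perfect fourth.
The smallest is B4 to D5, a minor third (3 semitones).

minor 3rd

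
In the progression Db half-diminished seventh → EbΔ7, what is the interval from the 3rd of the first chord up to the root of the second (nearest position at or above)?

Db half-diminished seventh has Fb as its 3rd, and EbΔ7 has Eb as its root.
From Fb to Eb is 11 semitones, exactly the major seventh.

M7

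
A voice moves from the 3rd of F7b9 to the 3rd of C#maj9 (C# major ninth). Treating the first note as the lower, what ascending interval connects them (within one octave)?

A5

The 3rd of F7b9 is A; the 3rd of C#maj9 (C# major ninth) is E#.
From A to E#: 8 semitones over a fifth = augmented.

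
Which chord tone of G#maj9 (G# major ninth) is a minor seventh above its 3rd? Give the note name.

G#maj9: G#–B#–D#–F##–A#.
The 3rd is B#. A minor seventh above B# is A#.
A# is the chord's 9th.

A#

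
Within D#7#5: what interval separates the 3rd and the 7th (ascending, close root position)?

d5

The chord tones of D# augmented seventh are D#, F##, A##, C#.
That puts F## below C#.
F## up to C# is 6 semitones, a half step narrower than a perfect fifth, so the interval is diminished.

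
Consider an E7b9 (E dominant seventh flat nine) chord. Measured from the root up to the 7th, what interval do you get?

minor seventh

E dominant seventh flat nine is spelled E–G♯–B–D–F.
Root = E; 7th = D.
From E to D: 10 semitones over a seventh = minor.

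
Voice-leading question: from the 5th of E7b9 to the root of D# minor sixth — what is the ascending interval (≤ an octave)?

major third

E7b9 has B as its 5th, and D# minor sixth has D# as its root.
From B to D# is 4 semitones, exactly the major third.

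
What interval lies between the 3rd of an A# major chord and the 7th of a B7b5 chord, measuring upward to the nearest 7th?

A# major has C## as its 3rd, and B7b5 has A as its 7th.
C## up to A is 7 semitones, a whole step narrower than a major sixth, so the interval is diminished.

diminished sixth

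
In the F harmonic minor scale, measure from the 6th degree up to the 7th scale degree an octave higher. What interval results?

augmented ninth

The scale runs F G Ab Bb C Db E.
The 6th degree is Db and the 7th degree (up an octave) is E.
From Db to E: 15 semitones over a ninth = augmented.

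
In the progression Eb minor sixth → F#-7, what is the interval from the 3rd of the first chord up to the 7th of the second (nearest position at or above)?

Eb minor sixth has Gb as its 3rd, and F#-7 has E as its 7th.
Gb up to E is 10 semitones, a half step wider than a major sixth, so the interval is augmented.

augmented 6th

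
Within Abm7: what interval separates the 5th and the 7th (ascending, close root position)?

m3

The chord tones of Abmin7 are Ab Cb Eb Gb.
That puts Eb below Gb.
Eb up to Gb is 3 semitones, a half step narrower than a major third, so the interval is minor.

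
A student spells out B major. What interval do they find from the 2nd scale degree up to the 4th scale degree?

minor third

The scale runs B C♯ D♯ E F♯ G♯ A♯.
2nd scale degree = C♯; scale degree 4 = E.
From C♯ to E: 3 semitones over a third = minor.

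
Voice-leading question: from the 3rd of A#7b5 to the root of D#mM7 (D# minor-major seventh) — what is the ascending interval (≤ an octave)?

The 3rd of A#7b5 is C##; the root of D#mM7 (D# minor-major seventh) is D#.
2 letter names make it a second; at 1 semitone (a half step narrower than major) the quality is minor.

m2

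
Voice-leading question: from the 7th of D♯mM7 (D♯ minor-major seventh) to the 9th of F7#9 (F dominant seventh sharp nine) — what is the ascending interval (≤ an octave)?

The 7th of D♯mM7 (D♯ minor-major seventh) is C𝄪; the 9th of F7#9 (F dominant seventh sharp nine) is G♯.
C𝄪 up to G♯ is 6 semitones, a half step narrower than a perfect fifth, so the interval is diminished.

diminished fifth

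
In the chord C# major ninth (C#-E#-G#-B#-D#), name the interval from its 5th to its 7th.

So we need the interval from G# up to B#.
Counting 3 letters and 4 half steps from G# gives a major third.

major 3rd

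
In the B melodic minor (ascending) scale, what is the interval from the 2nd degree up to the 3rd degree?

B melodic minor: B C♯ D E F♯ G♯ A♯.
2nd degree = C♯; 3rd scale degree = D.
From C♯ to D: 1 semitone over a second = minor.

minor second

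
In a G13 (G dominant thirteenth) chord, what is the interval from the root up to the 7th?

minor seventh

G13 (G dominant thirteenth) is spelled G-B-D-F-A-E.
That puts G below F.
From G to F: 10 semitones over a seventh = minor.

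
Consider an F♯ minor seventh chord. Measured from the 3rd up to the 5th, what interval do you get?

The chord tones of F♯-7 (F♯ minor seventh) are F♯–A–C♯–E.
So we need the interval from A up to C♯.
Counting 3 letters and 4 half steps from A gives a major third.

M3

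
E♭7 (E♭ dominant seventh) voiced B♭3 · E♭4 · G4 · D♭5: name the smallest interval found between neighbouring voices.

Adjacent intervals: B♭3→E♭4 = perfect fourth; E♭4→G4 = major third; G4→D♭5 = diminished fifth.
The smallest is E♭4 to G4, a major third (4 semitones).

major 3rd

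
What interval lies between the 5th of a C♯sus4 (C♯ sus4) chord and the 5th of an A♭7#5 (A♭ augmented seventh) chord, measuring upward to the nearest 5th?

C♯sus4 (C♯ sus4) has G♯ as its 5th, and A♭7#5 (A♭ augmented seventh) has E as its 5th.
G♯ up to E is 8 semitones, a half step narrower than a major sixth, so the interval is minor.

minor sixth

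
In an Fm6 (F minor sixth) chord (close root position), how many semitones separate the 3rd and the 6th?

The chord tones of Fm6 are F, Ab, C, D.
Ab to D is an augmented fourth: 6 semitones.

6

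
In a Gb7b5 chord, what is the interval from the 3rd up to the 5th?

diminished 3rd

Gb dominant seventh flat five is spelled Gb–Bb–Dbb–Fb.
So we need the interval from Bb up to Dbb.
From Bb to Dbb: 2 semitones over a third = diminished.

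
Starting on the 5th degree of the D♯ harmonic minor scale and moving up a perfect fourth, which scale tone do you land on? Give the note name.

D#

The scale is D♯ E♯ F♯ G♯ A♯ B C𝄪.
The 5th degree is A♯; a perfect fourth above that is D♯ — scale degree 1.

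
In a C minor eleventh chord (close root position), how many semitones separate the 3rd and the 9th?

11

Cm11 is spelled C, Eb, G, Bb, D, F.
Eb to D is a major seventh: 11 semitones.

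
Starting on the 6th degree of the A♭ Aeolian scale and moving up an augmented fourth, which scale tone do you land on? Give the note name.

Bb

The scale is A♭ B♭ C♭ D♭ E♭ F♭ G♭.
The 6th degree is F♭; an augmented fourth above that is B♭ — scale degree 2.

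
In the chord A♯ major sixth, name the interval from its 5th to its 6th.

The chord tones of A♯6 are A♯, C𝄪, E♯, F𝄪.
So we need the interval from E♯ up to F𝄪.
E♯ up to F𝄪 spans 2 letter names and 2 semitones — a major second.

major 2nd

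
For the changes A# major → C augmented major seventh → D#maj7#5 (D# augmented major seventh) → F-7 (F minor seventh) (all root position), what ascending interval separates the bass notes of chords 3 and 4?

diminished 3rd

The roots are D# and F.
From D# to F: 2 semitones over a third = diminished.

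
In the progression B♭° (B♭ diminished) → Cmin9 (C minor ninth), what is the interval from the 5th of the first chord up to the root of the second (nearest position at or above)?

A5

B♭° (B♭ diminished) has F♭ as its 5th, and Cmin9 (C minor ninth) has C as its root.
5 letter names make it a fifth; at 8 semitones (a half step wider than perfect) the quality is augmented.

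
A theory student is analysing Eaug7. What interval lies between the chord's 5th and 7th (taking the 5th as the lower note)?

diminished third

Eaug7 is spelled E–G#–B#–D.
That puts B# below D.
From B# to D: 2 semitones over a third = diminished.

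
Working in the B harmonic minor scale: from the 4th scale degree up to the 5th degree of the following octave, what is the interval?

The scale runs B C# D E F# G A#.
The 4th scale degree is E and the scale degree 5 (up an octave) is F#.
From E to F# is 14 semitones, exactly the major ninth.

major ninth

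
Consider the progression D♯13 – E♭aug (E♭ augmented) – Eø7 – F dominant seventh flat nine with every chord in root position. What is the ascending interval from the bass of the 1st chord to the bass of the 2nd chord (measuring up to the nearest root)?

The roots are D♯ and E♭.
2 letter names make it a second; at 0 semitones (a whole step narrower than major) the quality is diminished.

diminished 2nd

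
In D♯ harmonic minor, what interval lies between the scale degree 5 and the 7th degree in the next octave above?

M10

Spelling D♯ harmonic minor: D♯ E♯ F♯ G♯ A♯ B C𝄪.
Scale degree 5 = A♯; degree 7 (up an octave) = C𝄪.
A♯ up to C𝄪 spans 10 letter names and 16 semitones — a major tenth.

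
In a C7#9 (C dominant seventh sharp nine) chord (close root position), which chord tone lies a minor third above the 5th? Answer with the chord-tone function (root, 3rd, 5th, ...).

C7#9 (C dominant seventh sharp nine): C-E-G-B♭-D♯.
The 5th is G. A minor third above G is B♭.
B♭ is the chord's 7th.

7th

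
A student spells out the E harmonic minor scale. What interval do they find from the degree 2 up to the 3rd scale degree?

The scale runs E F♯ G A B C D♯.
Degree 2 = F♯; 3rd scale degree = G.
F♯ up to G is 1 semitone, a half step narrower than a major second, so the interval is minor.

minor second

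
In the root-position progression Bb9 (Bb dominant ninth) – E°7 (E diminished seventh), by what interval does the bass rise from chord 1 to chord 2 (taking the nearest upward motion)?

augmented fourth

The roots are Bb and E.
4 letter names make it a fourth; at 6 semitones (a half step wider than perfect) the quality is augmented.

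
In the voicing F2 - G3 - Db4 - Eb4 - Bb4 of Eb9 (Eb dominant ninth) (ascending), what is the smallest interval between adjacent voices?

Adjacent intervals: F2→G3 = major ninth; G3→Db4 = diminished fifth; Db4→Eb4 = major second; Eb4→Bb4 = perfect fifth.
The smallest is Db4 to Eb4, a major second (2 semitones).

major second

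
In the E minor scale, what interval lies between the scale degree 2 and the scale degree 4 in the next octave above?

m10

Spelling the E minor scale: E F# G A B C D.
Scale degree 2 = F#; degree 4 (up an octave) = A.
F# up to A is 15 semitones, a half step narrower than a major tenth, so the interval is minor.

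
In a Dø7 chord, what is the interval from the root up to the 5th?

Spelling the chord: D–F–Ab–C.
Root = D; 5th = Ab.
5 letter names make it a fifth; at 6 semitones (a half step narrower than perfect) the quality is diminished.

d5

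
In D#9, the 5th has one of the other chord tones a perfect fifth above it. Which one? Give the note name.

D# dominant ninth: D#, F##, A#, C#, E#.
The 5th is A#. A perfect fifth above A# is E#.
E# is the chord's 9th.

E#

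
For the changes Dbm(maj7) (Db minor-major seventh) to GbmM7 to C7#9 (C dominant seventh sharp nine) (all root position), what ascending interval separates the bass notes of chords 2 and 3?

The roots are Gb and C.
4 letter names make it a fourth; at 6 semitones (a half step wider than perfect) the quality is augmented.

augmented fourth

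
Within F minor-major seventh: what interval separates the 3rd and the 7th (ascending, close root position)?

FmM7 is spelled F, Ab, C, E.
The 3rd is Ab and the 7th is E.
From Ab to E: 8 semitones over a fifth = augmented.

augmented fifth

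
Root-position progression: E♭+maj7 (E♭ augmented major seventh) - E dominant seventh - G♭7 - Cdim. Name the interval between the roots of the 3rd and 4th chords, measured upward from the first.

The roots are G♭ and C.
4 letter names make it a fourth; at 6 semitones (a half step wider than perfect) the quality is augmented.

augmented fourth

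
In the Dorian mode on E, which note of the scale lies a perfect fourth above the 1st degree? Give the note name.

A

The scale is E F# G A B C# D.
The 1st degree is E; a perfect fourth above that is A — scale degree 4.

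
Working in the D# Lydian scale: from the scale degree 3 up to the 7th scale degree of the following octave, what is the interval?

perfect twelfth

Spelling the D# Lydian scale: D# E# F## G## A# B# C##.
Scale degree 3 = F##; 7th degree (up an octave) = C##.
Counting 12 letters and 19 half steps from F## gives a perfect twelfth.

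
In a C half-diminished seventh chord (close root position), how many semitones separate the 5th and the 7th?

Cø7 (C half-diminished seventh) is spelled C, Eb, Gb, Bb.
Gb to Bb is a major third: 4 semitones.

4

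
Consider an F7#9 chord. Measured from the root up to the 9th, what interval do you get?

Spelling the chord: F, A, C, Eb, G#.
The root is F and the 9th is G#.
9 letter names make it a ninth; at 15 semitones (a half step wider than major) the quality is augmented.

augmented ninth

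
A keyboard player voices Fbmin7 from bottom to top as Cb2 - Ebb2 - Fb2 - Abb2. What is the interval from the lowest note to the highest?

minor sixth

The outer voices are Cb2 and Abb2.
From Cb to Abb: 8 semitones over a sixth = minor.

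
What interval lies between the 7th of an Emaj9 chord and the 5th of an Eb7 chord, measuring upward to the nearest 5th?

diminished 6th

Emaj9 has D# as its 7th, and Eb7 has Bb as its 5th.
From D# to Bb: 7 semitones over a sixth = diminished.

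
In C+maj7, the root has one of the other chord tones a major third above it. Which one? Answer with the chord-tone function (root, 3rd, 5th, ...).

The chord tones of C augmented major seventh are C-E-G♯-B.
The root is C. A major third above C is E.
E is the chord's 3rd.

3rd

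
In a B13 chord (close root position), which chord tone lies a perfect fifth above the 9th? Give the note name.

The chord tones of B13 are B–D#–F#–A–C#–G#.
The 9th is C#. A perfect fifth above C# is G#.
G# is the chord's 13th.

G#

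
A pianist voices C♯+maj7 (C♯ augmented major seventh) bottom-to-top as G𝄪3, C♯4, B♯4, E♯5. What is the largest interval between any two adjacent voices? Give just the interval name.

major seventh

Adjacent intervals: G𝄪3→C♯4 = diminished fourth; C♯4→B♯4 = major seventh; B♯4→E♯5 = perfect fourth.
The largest is C♯4 to B♯4, a major seventh (11 semitones).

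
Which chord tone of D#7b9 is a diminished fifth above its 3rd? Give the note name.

C#

D# dominant seventh flat nine: D#-F##-A#-C#-E.
The 3rd is F##. A diminished fifth above F## is C#.
C# is the chord's 7th.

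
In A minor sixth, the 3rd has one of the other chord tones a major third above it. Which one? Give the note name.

E

Am6 (A minor sixth) is spelled A–C–E–F#.
The 3rd is C. A major third above C is E.
E is the chord's 5th.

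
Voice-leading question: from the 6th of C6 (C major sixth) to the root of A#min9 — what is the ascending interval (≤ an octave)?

augmented unison

C6 (C major sixth) has A as its 6th, and A#min9 has A# as its root.
A up to A# is 1 semitone, a half step wider than a perfect unison, so the interval is augmented.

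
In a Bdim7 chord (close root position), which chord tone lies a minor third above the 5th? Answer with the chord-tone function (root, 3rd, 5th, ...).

7th

B diminished seventh: B–D–F–A♭.
The 5th is F. A minor third above F is A♭.
A♭ is the chord's 7th.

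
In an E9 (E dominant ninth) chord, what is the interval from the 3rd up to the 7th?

d5

Spelling the chord: E–G♯–B–D–F♯.
3rd = G♯; 7th = D.
5 letter names make it a fifth; at 6 semitones (a half step narrower than perfect) the quality is diminished.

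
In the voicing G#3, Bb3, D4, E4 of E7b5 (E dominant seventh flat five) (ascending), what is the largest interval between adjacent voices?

Adjacent intervals: G#3→Bb3 = diminished third; Bb3→D4 = major third; D4→E4 = major second.
The largest is Bb3 to D4, a major third (4 semitones).

major third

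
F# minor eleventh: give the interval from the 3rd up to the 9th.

major seventh

Spelling the chord: F#, A, C#, E, G#, B.
3rd = A; 9th = G#.
From A to G# is 11 semitones, exactly the major seventh.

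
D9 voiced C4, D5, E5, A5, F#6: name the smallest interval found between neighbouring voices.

Adjacent intervals: C4→D5 = major ninth; D5→E5 = major second; E5→A5 = perfect fourth; A5→F#6 = major sixth.
The smallest is D5 to E5, a major second (2 semitones).

major second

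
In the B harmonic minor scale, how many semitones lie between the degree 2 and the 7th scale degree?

9

The scale is B C# D E F# G A#.
C# up to A# is a major sixth — 9 semitones.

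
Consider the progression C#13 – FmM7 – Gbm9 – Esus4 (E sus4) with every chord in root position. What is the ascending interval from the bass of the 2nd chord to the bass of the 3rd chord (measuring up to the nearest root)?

minor second

The roots are F and Gb.
From F to Gb: 1 semitone over a second = minor.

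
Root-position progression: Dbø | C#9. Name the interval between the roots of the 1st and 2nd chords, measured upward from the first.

The roots are Db and C#.
Db up to C# is 12 semitones, a half step wider than a major seventh, so the interval is augmented.

augmented seventh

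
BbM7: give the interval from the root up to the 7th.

BbΔ7 (Bb major seventh) is spelled Bb-D-F-A.
That puts Bb below A.
Bb up to A spans 7 letter names and 11 semitones — a major seventh.

major seventh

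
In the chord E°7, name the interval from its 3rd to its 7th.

diminished fifth

The chord tones of E°7 are E-G-Bb-Db.
3rd = G; 7th = Db.
From G to Db: 6 semitones over a fifth = diminished.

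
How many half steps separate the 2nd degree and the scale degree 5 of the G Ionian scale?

The scale is G A B C D E F♯.
A up to D is a perfect fourth — 5 semitones.

5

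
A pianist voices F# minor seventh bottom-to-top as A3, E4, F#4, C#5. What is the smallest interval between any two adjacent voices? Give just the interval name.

M2

Adjacent intervals: A3→E4 = perfect fifth; E4→F#4 = major second; F#4→C#5 = perfect fifth.
The smallest is E4 to F#4, a major second (2 semitones).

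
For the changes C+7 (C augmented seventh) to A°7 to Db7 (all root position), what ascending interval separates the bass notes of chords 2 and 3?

The roots are A and Db.
4 letter names make it a fourth; at 4 semitones (a half step narrower than perfect) the quality is diminished.

d4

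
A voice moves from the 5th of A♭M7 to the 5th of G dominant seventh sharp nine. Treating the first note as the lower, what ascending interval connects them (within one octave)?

The 5th of A♭M7 is E♭; the 5th of G dominant seventh sharp nine is D.
E♭ up to D spans 7 letter names and 11 semitones — a major seventh.

major seventh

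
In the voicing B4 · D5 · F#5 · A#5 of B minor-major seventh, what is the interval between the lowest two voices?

Those voices are B4 and D5.
3 letter names make it a third; at 3 semitones (a half step narrower than major) the quality is minor.

m3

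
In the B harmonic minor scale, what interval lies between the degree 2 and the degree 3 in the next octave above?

minor ninth

The scale runs B C# D E F# G A#.
The degree 2 is C# and the 3rd scale degree (up an octave) is D.
9 letter names make it a ninth; at 13 semitones (a half step narrower than major) the quality is minor.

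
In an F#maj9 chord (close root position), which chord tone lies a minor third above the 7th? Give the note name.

F#maj9 (F# major ninth): F# A# C# E# G#.
The 7th is E#. A minor third above E# is G#.
G# is the chord's 9th.

G#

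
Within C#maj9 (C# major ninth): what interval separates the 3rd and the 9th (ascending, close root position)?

The chord tones of C#maj9 are C#-E#-G#-B#-D#.
That puts E# below D#.
E# up to D# is 10 semitones, a half step narrower than a major seventh, so the interval is minor.

minor seventh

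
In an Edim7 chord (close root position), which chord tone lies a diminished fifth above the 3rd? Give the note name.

Db

E°7 (E diminished seventh) is spelled E–G–Bb–Db.
The 3rd is G. A diminished fifth above G is Db.
Db is the chord's 7th.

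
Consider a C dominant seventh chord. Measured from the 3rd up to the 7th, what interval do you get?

diminished fifth

Spelling the chord: C E G Bb.
So we need the interval from E up to Bb.
E up to Bb is 6 semitones, a half step narrower than a perfect fifth, so the interval is diminished.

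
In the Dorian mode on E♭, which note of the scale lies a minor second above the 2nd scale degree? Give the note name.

Gb

The scale is E♭ F G♭ A♭ B♭ C D♭.
The 2nd scale degree is F; a minor second above that is G♭ — scale degree 3.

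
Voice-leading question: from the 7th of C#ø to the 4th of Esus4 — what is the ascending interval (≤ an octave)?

C#ø has B as its 7th, and Esus4 has A as its 4th.
From B to A: 10 semitones over a seventh = minor.

m7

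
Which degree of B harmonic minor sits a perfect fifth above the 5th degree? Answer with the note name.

C#

The scale is B C♯ D E F♯ G A♯.
The 5th degree is F♯; a perfect fifth above that is C♯ — scale degree 2.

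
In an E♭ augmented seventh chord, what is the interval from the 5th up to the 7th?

Spelling the chord: E♭-G-B-D♭.
That puts B below D♭.
From B to D♭: 2 semitones over a third = diminished.

diminished third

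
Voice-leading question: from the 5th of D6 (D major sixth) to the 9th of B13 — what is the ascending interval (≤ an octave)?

M3

D6 (D major sixth) has A as its 5th, and B13 has C# as its 9th.
A up to C# spans 3 letter names and 4 semitones — a major third.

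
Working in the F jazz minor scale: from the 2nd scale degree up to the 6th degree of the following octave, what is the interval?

The scale runs F G Ab Bb C D E.
2nd scale degree = G; 6th degree (up an octave) = D.
G up to D spans 12 letter names and 19 semitones — a perfect twelfth.

perfect twelfth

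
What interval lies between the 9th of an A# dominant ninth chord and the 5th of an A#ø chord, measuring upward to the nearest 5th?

diminished fourth

A# dominant ninth has B# as its 9th, and A#ø has E as its 5th.
B# up to E is 4 semitones, a half step narrower than a perfect fourth, so the interval is diminished.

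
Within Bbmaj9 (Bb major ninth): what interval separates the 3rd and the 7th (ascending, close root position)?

perfect 5th

Bbmaj9: Bb, D, F, A, C.
So we need the interval from D up to A.
D up to A spans 5 letter names and 7 semitones — a perfect fifth.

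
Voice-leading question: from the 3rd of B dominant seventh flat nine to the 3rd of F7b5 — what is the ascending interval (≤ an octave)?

diminished fifth

B dominant seventh flat nine has D# as its 3rd, and F7b5 has A as its 3rd.
D# up to A is 6 semitones, a half step narrower than a perfect fifth, so the interval is diminished.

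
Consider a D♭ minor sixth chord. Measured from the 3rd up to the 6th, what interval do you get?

augmented fourth

D♭min6: D♭, F♭, A♭, B♭.
The 3rd is F♭ and the 6th is B♭.
From F♭ to B♭: 6 semitones over a fourth = augmented.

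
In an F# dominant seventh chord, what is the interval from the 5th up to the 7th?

minor 3rd

F#7 (F# dominant seventh) is spelled F# A# C# E.
5th = C#; 7th = E.
3 letter names make it a third; at 3 semitones (a half step narrower than major) the quality is minor.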